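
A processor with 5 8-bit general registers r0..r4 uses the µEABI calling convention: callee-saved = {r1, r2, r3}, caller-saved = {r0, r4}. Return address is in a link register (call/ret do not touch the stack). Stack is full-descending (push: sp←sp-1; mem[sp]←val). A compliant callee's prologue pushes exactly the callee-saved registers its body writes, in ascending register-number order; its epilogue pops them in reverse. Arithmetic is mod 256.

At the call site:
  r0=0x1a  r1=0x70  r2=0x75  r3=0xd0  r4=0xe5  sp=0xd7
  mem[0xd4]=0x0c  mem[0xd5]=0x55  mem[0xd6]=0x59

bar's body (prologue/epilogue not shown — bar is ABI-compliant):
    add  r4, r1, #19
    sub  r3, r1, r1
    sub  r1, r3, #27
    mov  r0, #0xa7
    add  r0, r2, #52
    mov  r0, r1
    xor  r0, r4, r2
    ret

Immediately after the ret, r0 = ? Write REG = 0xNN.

prologue: push r1 → mem[0xd6]=0x70, sp=0xd6
prologue: push r3 → mem[0xd5]=0xd0, sp=0xd5
body[0] add  r4, r1, #19 → r4=0x83
body[1] sub  r3, r1, r1 → r3=0x00
body[2] sub  r1, r3, #27 → r1=0xe5
body[3] mov  r0, #0xa7 → r0=0xa7
body[4] add  r0, r2, #52 → r0=0xa9
body[5] mov  r0, r1 → r0=0xe5
body[6] xor  r0, r4, r2 → r0=0xf6
epilogue: pop r3=0xd0, sp=0xd6
epilogue: pop r1=0x70, sp=0xd7
r0 is caller-saved → body value

REG = 0xf6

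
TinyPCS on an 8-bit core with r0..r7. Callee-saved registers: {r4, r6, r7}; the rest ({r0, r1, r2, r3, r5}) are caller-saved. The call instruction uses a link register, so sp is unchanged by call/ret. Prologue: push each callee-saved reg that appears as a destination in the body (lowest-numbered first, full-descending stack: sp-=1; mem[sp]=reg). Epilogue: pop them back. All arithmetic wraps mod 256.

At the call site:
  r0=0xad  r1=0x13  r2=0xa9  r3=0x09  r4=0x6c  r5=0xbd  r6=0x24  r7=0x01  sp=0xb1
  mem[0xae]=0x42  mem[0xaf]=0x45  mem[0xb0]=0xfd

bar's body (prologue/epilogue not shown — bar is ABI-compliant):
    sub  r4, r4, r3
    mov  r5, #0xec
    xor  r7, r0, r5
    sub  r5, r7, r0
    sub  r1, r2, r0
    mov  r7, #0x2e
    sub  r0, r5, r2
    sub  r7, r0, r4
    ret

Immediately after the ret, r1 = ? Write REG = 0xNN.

prologue: push r4 -> mem[0xb0]=0x6c, sp=0xb0
prologue: push r7 -> mem[0xaf]=0x01, sp=0xaf
body[0] sub  r4, r4, r3 -> r4=0x63
body[1] mov  r5, #0xec -> r5=0xec
body[2] xor  r7, r0, r5 -> r7=0x41
body[3] sub  r5, r7, r0 -> r5=0x94
body[4] sub  r1, r2, r0 -> r1=0xfc
body[5] mov  r7, #0x2e -> r7=0x2e
body[6] sub  r0, r5, r2 -> r0=0xeb
body[7] sub  r7, r0, r4 -> r7=0x88
epilogue: pop r7=0x01, sp=0xb0
epilogue: pop r4=0x6c, sp=0xb1
r1 is caller-saved -> body value

REG = 0xfc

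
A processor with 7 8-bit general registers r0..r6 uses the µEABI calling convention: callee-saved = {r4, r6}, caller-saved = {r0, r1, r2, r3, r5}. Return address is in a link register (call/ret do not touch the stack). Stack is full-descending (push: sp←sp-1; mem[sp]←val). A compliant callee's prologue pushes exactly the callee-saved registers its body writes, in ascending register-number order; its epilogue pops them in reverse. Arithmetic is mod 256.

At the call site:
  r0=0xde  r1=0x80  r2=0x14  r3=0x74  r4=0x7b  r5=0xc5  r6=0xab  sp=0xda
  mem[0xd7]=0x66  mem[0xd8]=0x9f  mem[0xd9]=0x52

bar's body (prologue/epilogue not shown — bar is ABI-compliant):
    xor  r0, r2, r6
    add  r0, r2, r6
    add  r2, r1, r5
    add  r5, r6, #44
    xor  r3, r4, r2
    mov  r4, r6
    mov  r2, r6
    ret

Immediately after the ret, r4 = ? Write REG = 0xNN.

REG = 0x7b

prologue: push r4 -> mem[0xd9]=0x7b, sp=0xd9
body[0] xor  r0, r2, r6 -> r0=0xbf
body[1] add  r0, r2, r6 -> r0=0xbf
body[2] add  r2, r1, r5 -> r2=0x45
body[3] add  r5, r6, #44 -> r5=0xd7
body[4] xor  r3, r4, r2 -> r3=0x3e
body[5] mov  r4, r6 -> r4=0xab
body[6] mov  r2, r6 -> r2=0xab
epilogue: pop r4=0x7b, sp=0xda
r4 is callee-saved -> restored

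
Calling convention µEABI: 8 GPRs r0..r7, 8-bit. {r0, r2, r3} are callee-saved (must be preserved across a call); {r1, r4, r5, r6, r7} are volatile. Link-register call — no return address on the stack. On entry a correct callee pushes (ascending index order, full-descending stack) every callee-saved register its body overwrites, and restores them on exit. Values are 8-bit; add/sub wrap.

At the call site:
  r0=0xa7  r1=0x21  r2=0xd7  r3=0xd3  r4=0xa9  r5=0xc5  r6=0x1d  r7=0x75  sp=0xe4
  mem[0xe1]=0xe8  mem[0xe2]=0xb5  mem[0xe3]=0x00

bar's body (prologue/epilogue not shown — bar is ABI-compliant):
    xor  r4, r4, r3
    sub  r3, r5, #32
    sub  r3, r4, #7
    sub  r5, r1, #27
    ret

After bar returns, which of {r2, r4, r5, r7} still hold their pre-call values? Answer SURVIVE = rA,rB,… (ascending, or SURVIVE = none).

prologue: push r3 → mem[0xe3]=0xd3, sp=0xe3
body[0] xor  r4, r4, r3 → r4=0x7a
body[1] sub  r3, r5, #32 → r3=0xa5
body[2] sub  r3, r4, #7 → r3=0x73
body[3] sub  r5, r1, #27 → r5=0x06
epilogue: pop r3=0xd3, sp=0xe4
r2: callee-saved, written=False
r4: caller-saved, written=True
r5: caller-saved, written=True
r7: caller-saved, written=False

SURVIVE = r2,r7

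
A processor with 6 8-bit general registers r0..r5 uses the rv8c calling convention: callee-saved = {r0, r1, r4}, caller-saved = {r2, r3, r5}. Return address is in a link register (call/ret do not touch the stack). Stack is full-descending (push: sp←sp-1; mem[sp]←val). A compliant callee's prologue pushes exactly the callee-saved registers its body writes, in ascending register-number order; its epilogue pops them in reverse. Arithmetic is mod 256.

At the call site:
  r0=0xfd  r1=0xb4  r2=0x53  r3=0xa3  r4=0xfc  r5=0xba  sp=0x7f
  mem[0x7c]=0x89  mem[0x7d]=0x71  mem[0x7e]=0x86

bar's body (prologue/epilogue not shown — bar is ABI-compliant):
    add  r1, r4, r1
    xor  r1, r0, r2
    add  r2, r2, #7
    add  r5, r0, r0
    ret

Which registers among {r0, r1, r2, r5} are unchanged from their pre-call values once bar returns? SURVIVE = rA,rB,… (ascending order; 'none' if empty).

SURVIVE = r0,r1

prologue: push r1 -> mem[0x7e]=0xb4, sp=0x7e
body[0] add  r1, r4, r1 -> r1=0xb0
body[1] xor  r1, r0, r2 -> r1=0xae
body[2] add  r2, r2, #7 -> r2=0x5a
body[3] add  r5, r0, r0 -> r5=0xfa
epilogue: pop r1=0xb4, sp=0x7f
r0: callee-saved, written=False
r1: callee-saved, written=True
r2: caller-saved, written=True
r5: caller-saved, written=True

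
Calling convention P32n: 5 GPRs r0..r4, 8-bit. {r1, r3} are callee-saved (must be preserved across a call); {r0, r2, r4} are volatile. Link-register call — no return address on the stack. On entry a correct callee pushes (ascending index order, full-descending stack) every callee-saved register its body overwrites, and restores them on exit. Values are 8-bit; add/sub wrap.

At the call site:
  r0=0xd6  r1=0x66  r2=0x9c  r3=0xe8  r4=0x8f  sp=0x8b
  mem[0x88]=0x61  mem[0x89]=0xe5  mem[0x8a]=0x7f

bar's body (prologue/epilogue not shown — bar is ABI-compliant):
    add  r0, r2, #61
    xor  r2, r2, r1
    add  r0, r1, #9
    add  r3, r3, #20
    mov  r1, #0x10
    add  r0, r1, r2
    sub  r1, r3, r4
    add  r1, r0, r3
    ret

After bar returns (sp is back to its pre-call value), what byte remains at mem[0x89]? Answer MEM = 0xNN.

MEM = 0xe8

prologue: push r1 → mem[0x8a]=0x66, sp=0x8a
prologue: push r3 → mem[0x89]=0xe8, sp=0x89
body[0] add  r0, r2, #61 → r0=0xd9
body[1] xor  r2, r2, r1 → r2=0xfa
body[2] add  r0, r1, #9 → r0=0x6f
body[3] add  r3, r3, #20 → r3=0xfc
body[4] mov  r1, #0x10 → r1=0x10
body[5] add  r0, r1, r2 → r0=0x0a
body[6] sub  r1, r3, r4 → r1=0x6d
body[7] add  r1, r0, r3 → r1=0x06
epilogue: pop r3=0xe8, sp=0x8a
epilogue: pop r1=0x66, sp=0x8b
prologue pushed ['r1', 'r3'] at ['0x8a', '0x89']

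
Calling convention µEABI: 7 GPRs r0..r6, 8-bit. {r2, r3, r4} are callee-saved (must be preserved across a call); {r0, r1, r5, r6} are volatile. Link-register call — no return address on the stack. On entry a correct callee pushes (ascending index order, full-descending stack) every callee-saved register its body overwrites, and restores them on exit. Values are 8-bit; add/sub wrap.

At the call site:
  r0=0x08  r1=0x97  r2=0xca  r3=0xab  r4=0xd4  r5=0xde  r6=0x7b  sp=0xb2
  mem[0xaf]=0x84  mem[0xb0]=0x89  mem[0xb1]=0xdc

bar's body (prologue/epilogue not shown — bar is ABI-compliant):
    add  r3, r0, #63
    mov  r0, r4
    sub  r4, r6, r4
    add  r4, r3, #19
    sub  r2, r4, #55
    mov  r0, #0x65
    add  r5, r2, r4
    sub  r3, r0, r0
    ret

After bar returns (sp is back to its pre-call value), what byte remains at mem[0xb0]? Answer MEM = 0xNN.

prologue: push r2 → mem[0xb1]=0xca, sp=0xb1
prologue: push r3 → mem[0xb0]=0xab, sp=0xb0
prologue: push r4 → mem[0xaf]=0xd4, sp=0xaf
body[0] add  r3, r0, #63 → r3=0x47
body[1] mov  r0, r4 → r0=0xd4
body[2] sub  r4, r6, r4 → r4=0xa7
body[3] add  r4, r3, #19 → r4=0x5a
body[4] sub  r2, r4, #55 → r2=0x23
body[5] mov  r0, #0x65 → r0=0x65
body[6] add  r5, r2, r4 → r5=0x7d
body[7] sub  r3, r0, r0 → r3=0x00
epilogue: pop r4=0xd4, sp=0xb0
epilogue: pop r3=0xab, sp=0xb1
epilogue: pop r2=0xca, sp=0xb2
prologue pushed ['r2', 'r3', 'r4'] at ['0xb1', '0xb0', '0xaf']

MEM = 0xab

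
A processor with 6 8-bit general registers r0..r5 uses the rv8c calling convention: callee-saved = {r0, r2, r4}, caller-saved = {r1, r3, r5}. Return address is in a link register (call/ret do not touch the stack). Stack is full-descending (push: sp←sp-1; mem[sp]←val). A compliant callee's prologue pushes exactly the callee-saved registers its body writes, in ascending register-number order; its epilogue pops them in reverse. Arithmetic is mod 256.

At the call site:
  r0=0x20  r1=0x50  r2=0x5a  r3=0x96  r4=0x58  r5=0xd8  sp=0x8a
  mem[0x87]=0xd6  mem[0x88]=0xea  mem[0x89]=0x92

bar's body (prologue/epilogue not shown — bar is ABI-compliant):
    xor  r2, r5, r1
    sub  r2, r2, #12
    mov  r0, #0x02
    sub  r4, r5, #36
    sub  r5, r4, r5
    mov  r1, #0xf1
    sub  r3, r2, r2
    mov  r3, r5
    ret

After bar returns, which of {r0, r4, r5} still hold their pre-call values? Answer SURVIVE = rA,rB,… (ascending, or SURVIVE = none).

prologue: push r0 → mem[0x89]=0x20, sp=0x89
prologue: push r2 → mem[0x88]=0x5a, sp=0x88
prologue: push r4 → mem[0x87]=0x58, sp=0x87
body[0] xor  r2, r5, r1 → r2=0x88
body[1] sub  r2, r2, #12 → r2=0x7c
body[2] mov  r0, #0x02 → r0=0x02
body[3] sub  r4, r5, #36 → r4=0xb4
body[4] sub  r5, r4, r5 → r5=0xdc
body[5] mov  r1, #0xf1 → r1=0xf1
body[6] sub  r3, r2, r2 → r3=0x00
body[7] mov  r3, r5 → r3=0xdc
epilogue: pop r4=0x58, sp=0x88
epilogue: pop r2=0x5a, sp=0x89
epilogue: pop r0=0x20, sp=0x8a
r0: callee-saved, written=True
r4: callee-saved, written=True
r5: caller-saved, written=True

SURVIVE = r0,r4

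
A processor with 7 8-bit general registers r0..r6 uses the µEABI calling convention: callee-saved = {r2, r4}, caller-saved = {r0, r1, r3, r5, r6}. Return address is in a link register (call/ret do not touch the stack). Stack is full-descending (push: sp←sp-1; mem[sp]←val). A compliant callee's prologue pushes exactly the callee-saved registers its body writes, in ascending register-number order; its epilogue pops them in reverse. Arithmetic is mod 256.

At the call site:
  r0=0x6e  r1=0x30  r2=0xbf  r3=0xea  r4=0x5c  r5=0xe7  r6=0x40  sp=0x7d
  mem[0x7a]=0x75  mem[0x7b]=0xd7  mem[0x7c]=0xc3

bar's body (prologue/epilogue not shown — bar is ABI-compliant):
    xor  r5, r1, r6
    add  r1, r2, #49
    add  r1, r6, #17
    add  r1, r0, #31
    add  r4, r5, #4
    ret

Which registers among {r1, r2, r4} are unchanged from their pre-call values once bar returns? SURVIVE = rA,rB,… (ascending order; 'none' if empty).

prologue: push r4 -> mem[0x7c]=0x5c, sp=0x7c
body[0] xor  r5, r1, r6 -> r5=0x70
body[1] add  r1, r2, #49 -> r1=0xf0
body[2] add  r1, r6, #17 -> r1=0x51
body[3] add  r1, r0, #31 -> r1=0x8d
body[4] add  r4, r5, #4 -> r4=0x74
epilogue: pop r4=0x5c, sp=0x7d
r1: caller-saved, written=True
r2: callee-saved, written=False
r4: callee-saved, written=True

SURVIVE = r2,r4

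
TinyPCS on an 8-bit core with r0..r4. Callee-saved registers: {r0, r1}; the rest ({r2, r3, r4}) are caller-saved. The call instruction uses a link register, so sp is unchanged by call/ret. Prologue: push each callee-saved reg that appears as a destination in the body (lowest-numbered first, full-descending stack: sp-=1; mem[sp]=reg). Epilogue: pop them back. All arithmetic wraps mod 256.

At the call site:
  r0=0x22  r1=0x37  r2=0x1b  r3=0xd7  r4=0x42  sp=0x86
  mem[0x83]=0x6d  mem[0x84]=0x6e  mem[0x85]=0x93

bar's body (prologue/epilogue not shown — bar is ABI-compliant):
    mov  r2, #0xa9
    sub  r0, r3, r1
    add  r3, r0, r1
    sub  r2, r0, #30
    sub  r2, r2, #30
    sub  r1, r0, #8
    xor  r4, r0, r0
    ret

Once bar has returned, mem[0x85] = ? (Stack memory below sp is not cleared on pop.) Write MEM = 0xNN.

MEM = 0x22

prologue: push r0 -> mem[0x85]=0x22, sp=0x85
prologue: push r1 -> mem[0x84]=0x37, sp=0x84
body[0] mov  r2, #0xa9 -> r2=0xa9
body[1] sub  r0, r3, r1 -> r0=0xa0
body[2] add  r3, r0, r1 -> r3=0xd7
body[3] sub  r2, r0, #30 -> r2=0x82
body[4] sub  r2, r2, #30 -> r2=0x64
body[5] sub  r1, r0, #8 -> r1=0x98
body[6] xor  r4, r0, r0 -> r4=0x00
epilogue: pop r1=0x37, sp=0x85
epilogue: pop r0=0x22, sp=0x86
prologue pushed ['r0', 'r1'] at ['0x85', '0x84']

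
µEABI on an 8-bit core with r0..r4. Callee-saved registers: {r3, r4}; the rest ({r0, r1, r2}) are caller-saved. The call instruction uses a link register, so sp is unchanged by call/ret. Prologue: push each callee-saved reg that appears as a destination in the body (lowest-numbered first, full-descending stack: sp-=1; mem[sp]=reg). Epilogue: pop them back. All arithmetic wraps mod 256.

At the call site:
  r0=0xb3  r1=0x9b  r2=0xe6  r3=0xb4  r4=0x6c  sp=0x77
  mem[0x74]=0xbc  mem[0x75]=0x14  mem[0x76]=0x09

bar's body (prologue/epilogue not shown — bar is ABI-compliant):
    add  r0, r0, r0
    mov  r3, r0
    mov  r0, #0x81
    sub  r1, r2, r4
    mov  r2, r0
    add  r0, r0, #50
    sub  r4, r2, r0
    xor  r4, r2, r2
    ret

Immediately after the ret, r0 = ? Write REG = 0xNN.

prologue: push r3 → mem[0x76]=0xb4, sp=0x76
prologue: push r4 → mem[0x75]=0x6c, sp=0x75
body[0] add  r0, r0, r0 → r0=0x66
body[1] mov  r3, r0 → r3=0x66
body[2] mov  r0, #0x81 → r0=0x81
body[3] sub  r1, r2, r4 → r1=0x7a
body[4] mov  r2, r0 → r2=0x81
body[5] add  r0, r0, #50 → r0=0xb3
body[6] sub  r4, r2, r0 → r4=0xce
body[7] xor  r4, r2, r2 → r4=0x00
epilogue: pop r4=0x6c, sp=0x76
epilogue: pop r3=0xb4, sp=0x77
r0 is caller-saved → body value

REG = 0xb3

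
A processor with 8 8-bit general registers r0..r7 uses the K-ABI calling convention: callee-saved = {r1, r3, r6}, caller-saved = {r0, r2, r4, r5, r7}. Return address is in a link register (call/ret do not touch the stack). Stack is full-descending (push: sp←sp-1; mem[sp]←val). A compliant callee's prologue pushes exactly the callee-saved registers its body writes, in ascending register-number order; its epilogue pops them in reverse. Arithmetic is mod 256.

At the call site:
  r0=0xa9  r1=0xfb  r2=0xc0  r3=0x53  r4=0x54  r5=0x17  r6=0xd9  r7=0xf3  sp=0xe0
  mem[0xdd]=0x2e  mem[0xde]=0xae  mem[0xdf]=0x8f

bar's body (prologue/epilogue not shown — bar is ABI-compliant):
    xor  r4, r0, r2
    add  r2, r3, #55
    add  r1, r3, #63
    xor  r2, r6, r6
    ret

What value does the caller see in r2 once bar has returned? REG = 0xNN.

prologue: push r1 -> mem[0xdf]=0xfb, sp=0xdf
body[0] xor  r4, r0, r2 -> r4=0x69
body[1] add  r2, r3, #55 -> r2=0x8a
body[2] add  r1, r3, #63 -> r1=0x92
body[3] xor  r2, r6, r6 -> r2=0x00
epilogue: pop r1=0xfb, sp=0xe0
r2 is caller-saved -> body value

REG = 0x00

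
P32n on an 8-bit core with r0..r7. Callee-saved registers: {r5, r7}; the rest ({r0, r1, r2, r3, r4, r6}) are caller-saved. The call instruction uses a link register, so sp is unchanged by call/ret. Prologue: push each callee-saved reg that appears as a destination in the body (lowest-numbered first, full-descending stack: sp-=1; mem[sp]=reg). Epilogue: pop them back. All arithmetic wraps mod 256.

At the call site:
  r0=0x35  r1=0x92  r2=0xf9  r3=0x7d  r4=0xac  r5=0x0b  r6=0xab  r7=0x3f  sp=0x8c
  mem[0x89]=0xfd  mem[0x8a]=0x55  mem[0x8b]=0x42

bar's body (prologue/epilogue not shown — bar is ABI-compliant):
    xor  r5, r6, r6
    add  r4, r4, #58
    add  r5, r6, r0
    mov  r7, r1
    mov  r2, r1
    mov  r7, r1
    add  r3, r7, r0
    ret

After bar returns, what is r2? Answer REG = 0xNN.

REG = 0x92

prologue: push r5 -> mem[0x8b]=0x0b, sp=0x8b
prologue: push r7 -> mem[0x8a]=0x3f, sp=0x8a
body[0] xor  r5, r6, r6 -> r5=0x00
body[1] add  r4, r4, #58 -> r4=0xe6
body[2] add  r5, r6, r0 -> r5=0xe0
body[3] mov  r7, r1 -> r7=0x92
body[4] mov  r2, r1 -> r2=0x92
body[5] mov  r7, r1 -> r7=0x92
body[6] add  r3, r7, r0 -> r3=0xc7
epilogue: pop r7=0x3f, sp=0x8b
epilogue: pop r5=0x0b, sp=0x8c
r2 is caller-saved -> body value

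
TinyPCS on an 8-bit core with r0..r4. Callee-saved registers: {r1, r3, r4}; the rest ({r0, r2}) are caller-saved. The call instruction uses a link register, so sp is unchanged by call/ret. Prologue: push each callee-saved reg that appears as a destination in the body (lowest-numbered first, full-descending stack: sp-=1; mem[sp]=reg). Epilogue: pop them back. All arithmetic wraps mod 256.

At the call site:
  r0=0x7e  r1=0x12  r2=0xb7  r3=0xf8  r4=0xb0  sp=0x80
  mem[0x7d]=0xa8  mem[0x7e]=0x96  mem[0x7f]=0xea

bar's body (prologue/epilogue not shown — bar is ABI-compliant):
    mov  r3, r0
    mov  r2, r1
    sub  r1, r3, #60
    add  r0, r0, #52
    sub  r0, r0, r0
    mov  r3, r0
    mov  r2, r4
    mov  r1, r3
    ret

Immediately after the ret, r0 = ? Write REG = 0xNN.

REG = 0x00

prologue: push r1 -> mem[0x7f]=0x12, sp=0x7f
prologue: push r3 -> mem[0x7e]=0xf8, sp=0x7e
body[0] mov  r3, r0 -> r3=0x7e
body[1] mov  r2, r1 -> r2=0x12
body[2] sub  r1, r3, #60 -> r1=0x42
body[3] add  r0, r0, #52 -> r0=0xb2
body[4] sub  r0, r0, r0 -> r0=0x00
body[5] mov  r3, r0 -> r3=0x00
body[6] mov  r2, r4 -> r2=0xb0
body[7] mov  r1, r3 -> r1=0x00
epilogue: pop r3=0xf8, sp=0x7f
epilogue: pop r1=0x12, sp=0x80
r0 is caller-saved -> body value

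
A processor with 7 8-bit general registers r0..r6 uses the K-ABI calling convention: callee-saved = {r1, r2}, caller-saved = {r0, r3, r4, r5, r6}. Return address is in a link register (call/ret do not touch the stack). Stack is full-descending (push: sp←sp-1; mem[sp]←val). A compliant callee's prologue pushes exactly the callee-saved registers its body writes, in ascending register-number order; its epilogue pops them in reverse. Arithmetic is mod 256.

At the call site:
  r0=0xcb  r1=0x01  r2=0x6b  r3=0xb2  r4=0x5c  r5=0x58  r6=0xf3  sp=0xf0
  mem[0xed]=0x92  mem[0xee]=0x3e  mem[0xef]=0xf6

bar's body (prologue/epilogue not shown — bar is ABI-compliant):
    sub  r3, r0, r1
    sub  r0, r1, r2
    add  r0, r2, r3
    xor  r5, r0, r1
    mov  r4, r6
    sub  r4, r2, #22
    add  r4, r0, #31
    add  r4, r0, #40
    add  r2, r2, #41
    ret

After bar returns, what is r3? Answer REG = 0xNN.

prologue: push r2 -> mem[0xef]=0x6b, sp=0xef
body[0] sub  r3, r0, r1 -> r3=0xca
body[1] sub  r0, r1, r2 -> r0=0x96
body[2] add  r0, r2, r3 -> r0=0x35
body[3] xor  r5, r0, r1 -> r5=0x34
body[4] mov  r4, r6 -> r4=0xf3
body[5] sub  r4, r2, #22 -> r4=0x55
body[6] add  r4, r0, #31 -> r4=0x54
body[7] add  r4, r0, #40 -> r4=0x5d
body[8] add  r2, r2, #41 -> r2=0x94
epilogue: pop r2=0x6b, sp=0xf0
r3 is caller-saved -> body value

REG = 0xca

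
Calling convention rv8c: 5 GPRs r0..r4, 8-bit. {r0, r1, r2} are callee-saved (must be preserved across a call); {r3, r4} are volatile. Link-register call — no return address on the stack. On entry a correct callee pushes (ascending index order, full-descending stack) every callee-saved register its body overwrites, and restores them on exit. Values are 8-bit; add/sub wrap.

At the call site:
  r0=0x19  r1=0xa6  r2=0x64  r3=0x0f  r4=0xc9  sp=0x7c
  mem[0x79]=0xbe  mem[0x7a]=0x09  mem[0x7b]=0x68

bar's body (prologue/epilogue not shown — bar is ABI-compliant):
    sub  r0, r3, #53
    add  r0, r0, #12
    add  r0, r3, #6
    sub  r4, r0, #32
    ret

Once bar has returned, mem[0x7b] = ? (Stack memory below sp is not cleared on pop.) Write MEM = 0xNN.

MEM = 0x19

prologue: push r0 -> mem[0x7b]=0x19, sp=0x7b
body[0] sub  r0, r3, #53 -> r0=0xda
body[1] add  r0, r0, #12 -> r0=0xe6
body[2] add  r0, r3, #6 -> r0=0x15
body[3] sub  r4, r0, #32 -> r4=0xf5
epilogue: pop r0=0x19, sp=0x7c
prologue pushed ['r0'] at ['0x7b']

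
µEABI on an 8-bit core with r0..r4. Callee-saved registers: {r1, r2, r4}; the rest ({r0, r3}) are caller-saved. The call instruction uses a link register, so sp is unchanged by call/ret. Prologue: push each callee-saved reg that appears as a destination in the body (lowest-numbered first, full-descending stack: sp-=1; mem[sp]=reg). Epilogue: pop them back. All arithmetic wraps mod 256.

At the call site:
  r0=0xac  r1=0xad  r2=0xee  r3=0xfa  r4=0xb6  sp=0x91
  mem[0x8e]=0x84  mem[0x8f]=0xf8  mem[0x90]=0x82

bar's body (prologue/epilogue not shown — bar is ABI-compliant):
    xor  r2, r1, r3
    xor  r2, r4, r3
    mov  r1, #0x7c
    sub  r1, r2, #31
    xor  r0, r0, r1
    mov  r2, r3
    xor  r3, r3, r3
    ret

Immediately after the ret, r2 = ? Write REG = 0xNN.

REG = 0xee

prologue: push r1 → mem[0x90]=0xad, sp=0x90
prologue: push r2 → mem[0x8f]=0xee, sp=0x8f
body[0] xor  r2, r1, r3 → r2=0x57
body[1] xor  r2, r4, r3 → r2=0x4c
body[2] mov  r1, #0x7c → r1=0x7c
body[3] sub  r1, r2, #31 → r1=0x2d
body[4] xor  r0, r0, r1 → r0=0x81
body[5] mov  r2, r3 → r2=0xfa
body[6] xor  r3, r3, r3 → r3=0x00
epilogue: pop r2=0xee, sp=0x90
epilogue: pop r1=0xad, sp=0x91
r2 is callee-saved → restored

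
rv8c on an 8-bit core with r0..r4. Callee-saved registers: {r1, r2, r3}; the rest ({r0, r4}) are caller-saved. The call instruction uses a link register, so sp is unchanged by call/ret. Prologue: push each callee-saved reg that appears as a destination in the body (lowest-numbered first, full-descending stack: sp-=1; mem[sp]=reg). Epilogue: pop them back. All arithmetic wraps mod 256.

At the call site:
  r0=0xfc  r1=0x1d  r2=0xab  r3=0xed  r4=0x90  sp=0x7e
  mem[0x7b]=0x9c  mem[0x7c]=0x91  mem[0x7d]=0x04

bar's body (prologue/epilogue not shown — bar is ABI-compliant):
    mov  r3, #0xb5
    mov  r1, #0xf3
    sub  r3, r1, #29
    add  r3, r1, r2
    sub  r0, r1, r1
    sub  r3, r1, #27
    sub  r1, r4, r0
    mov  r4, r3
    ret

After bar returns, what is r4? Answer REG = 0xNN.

prologue: push r1 → mem[0x7d]=0x1d, sp=0x7d
prologue: push r3 → mem[0x7c]=0xed, sp=0x7c
body[0] mov  r3, #0xb5 → r3=0xb5
body[1] mov  r1, #0xf3 → r1=0xf3
body[2] sub  r3, r1, #29 → r3=0xd6
body[3] add  r3, r1, r2 → r3=0x9e
body[4] sub  r0, r1, r1 → r0=0x00
body[5] sub  r3, r1, #27 → r3=0xd8
body[6] sub  r1, r4, r0 → r1=0x90
body[7] mov  r4, r3 → r4=0xd8
epilogue: pop r3=0xed, sp=0x7d
epilogue: pop r1=0x1d, sp=0x7e
r4 is caller-saved → body value

REG = 0xd8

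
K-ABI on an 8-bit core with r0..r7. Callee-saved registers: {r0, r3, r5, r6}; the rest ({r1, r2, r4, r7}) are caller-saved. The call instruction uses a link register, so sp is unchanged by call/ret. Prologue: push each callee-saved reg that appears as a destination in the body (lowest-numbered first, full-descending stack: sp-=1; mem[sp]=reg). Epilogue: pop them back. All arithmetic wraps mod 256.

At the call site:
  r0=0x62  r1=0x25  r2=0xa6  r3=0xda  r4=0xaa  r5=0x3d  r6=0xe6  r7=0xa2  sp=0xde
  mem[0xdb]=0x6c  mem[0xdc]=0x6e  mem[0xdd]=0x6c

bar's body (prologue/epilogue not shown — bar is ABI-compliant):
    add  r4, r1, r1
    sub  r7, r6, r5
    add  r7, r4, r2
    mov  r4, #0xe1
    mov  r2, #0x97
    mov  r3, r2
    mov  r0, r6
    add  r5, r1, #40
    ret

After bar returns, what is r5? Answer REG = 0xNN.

prologue: push r0 → mem[0xdd]=0x62, sp=0xdd
prologue: push r3 → mem[0xdc]=0xda, sp=0xdc
prologue: push r5 → mem[0xdb]=0x3d, sp=0xdb
body[0] add  r4, r1, r1 → r4=0x4a
body[1] sub  r7, r6, r5 → r7=0xa9
body[2] add  r7, r4, r2 → r7=0xf0
body[3] mov  r4, #0xe1 → r4=0xe1
body[4] mov  r2, #0x97 → r2=0x97
body[5] mov  r3, r2 → r3=0x97
body[6] mov  r0, r6 → r0=0xe6
body[7] add  r5, r1, #40 → r5=0x4d
epilogue: pop r5=0x3d, sp=0xdc
epilogue: pop r3=0xda, sp=0xdd
epilogue: pop r0=0x62, sp=0xde
r5 is callee-saved → restored

REG = 0x3d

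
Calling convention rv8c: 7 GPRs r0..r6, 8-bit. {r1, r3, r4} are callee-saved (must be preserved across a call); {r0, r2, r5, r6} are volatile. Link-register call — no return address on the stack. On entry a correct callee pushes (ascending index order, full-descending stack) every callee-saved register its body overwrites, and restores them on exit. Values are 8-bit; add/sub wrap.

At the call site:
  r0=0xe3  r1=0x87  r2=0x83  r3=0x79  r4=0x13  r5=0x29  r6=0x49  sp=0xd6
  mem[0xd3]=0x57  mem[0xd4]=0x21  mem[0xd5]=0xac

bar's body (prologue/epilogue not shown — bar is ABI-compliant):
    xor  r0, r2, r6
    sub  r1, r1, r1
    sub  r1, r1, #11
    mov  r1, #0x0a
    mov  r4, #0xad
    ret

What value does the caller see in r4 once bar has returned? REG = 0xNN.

REG = 0x13

prologue: push r1 -> mem[0xd5]=0x87, sp=0xd5
prologue: push r4 -> mem[0xd4]=0x13, sp=0xd4
body[0] xor  r0, r2, r6 -> r0=0xca
body[1] sub  r1, r1, r1 -> r1=0x00
body[2] sub  r1, r1, #11 -> r1=0xf5
body[3] mov  r1, #0x0a -> r1=0x0a
body[4] mov  r4, #0xad -> r4=0xad
epilogue: pop r4=0x13, sp=0xd5
epilogue: pop r1=0x87, sp=0xd6
r4 is callee-saved -> restored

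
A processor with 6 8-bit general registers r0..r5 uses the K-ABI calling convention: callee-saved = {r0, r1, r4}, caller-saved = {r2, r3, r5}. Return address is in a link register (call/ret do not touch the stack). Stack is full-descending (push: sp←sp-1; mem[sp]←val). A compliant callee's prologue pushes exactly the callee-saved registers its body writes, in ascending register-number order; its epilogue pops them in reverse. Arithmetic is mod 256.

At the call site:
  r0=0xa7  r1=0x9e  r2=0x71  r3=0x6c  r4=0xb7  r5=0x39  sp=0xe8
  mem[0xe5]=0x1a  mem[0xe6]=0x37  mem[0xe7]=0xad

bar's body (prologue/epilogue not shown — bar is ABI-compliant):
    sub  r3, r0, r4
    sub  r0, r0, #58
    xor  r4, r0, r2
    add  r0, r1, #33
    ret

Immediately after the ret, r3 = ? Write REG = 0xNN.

REG = 0xf0

prologue: push r0 → mem[0xe7]=0xa7, sp=0xe7
prologue: push r4 → mem[0xe6]=0xb7, sp=0xe6
body[0] sub  r3, r0, r4 → r3=0xf0
body[1] sub  r0, r0, #58 → r0=0x6d
body[2] xor  r4, r0, r2 → r4=0x1c
body[3] add  r0, r1, #33 → r0=0xbf
epilogue: pop r4=0xb7, sp=0xe7
epilogue: pop r0=0xa7, sp=0xe8
r3 is caller-saved → body value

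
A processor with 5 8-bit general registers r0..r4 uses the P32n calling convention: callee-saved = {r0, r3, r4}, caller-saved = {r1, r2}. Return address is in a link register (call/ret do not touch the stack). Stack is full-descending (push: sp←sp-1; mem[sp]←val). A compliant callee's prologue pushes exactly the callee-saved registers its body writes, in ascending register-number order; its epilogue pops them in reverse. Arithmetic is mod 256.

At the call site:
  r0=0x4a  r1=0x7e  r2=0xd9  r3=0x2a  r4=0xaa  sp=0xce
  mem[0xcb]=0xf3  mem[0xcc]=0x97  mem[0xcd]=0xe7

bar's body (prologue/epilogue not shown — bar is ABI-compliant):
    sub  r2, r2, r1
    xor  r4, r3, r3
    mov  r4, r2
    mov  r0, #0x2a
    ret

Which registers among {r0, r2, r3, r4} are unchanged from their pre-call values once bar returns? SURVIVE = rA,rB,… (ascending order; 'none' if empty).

SURVIVE = r0,r3,r4

prologue: push r0 -> mem[0xcd]=0x4a, sp=0xcd
prologue: push r4 -> mem[0xcc]=0xaa, sp=0xcc
body[0] sub  r2, r2, r1 -> r2=0x5b
body[1] xor  r4, r3, r3 -> r4=0x00
body[2] mov  r4, r2 -> r4=0x5b
body[3] mov  r0, #0x2a -> r0=0x2a
epilogue: pop r4=0xaa, sp=0xcd
epilogue: pop r0=0x4a, sp=0xce
r0: callee-saved, written=True
r2: caller-saved, written=True
r3: callee-saved, written=False
r4: callee-saved, written=True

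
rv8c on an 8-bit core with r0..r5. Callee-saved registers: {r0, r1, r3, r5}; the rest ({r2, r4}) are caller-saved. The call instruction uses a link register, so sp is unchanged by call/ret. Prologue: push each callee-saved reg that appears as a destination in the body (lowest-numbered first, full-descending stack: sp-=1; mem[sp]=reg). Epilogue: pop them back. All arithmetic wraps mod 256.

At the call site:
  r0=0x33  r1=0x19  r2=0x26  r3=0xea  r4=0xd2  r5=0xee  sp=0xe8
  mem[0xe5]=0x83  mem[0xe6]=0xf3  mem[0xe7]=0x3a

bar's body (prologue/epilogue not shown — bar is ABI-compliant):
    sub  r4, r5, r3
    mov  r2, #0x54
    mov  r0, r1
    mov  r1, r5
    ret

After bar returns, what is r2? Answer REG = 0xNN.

REG = 0x54

prologue: push r0 → mem[0xe7]=0x33, sp=0xe7
prologue: push r1 → mem[0xe6]=0x19, sp=0xe6
body[0] sub  r4, r5, r3 → r4=0x04
body[1] mov  r2, #0x54 → r2=0x54
body[2] mov  r0, r1 → r0=0x19
body[3] mov  r1, r5 → r1=0xee
epilogue: pop r1=0x19, sp=0xe7
epilogue: pop r0=0x33, sp=0xe8
r2 is caller-saved → body value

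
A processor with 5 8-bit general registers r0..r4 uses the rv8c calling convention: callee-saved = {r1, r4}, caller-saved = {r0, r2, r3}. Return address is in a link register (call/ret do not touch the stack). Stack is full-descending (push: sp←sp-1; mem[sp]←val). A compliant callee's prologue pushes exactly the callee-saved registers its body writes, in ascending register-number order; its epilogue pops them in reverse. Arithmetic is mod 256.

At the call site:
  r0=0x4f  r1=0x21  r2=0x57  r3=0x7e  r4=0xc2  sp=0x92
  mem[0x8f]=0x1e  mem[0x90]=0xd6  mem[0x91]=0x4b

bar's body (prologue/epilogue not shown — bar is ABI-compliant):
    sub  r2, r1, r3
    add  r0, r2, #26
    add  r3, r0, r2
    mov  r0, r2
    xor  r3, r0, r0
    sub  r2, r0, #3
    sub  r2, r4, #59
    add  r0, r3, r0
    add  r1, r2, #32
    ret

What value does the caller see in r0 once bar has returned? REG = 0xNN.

REG = 0xa3

prologue: push r1 -> mem[0x91]=0x21, sp=0x91
body[0] sub  r2, r1, r3 -> r2=0xa3
body[1] add  r0, r2, #26 -> r0=0xbd
body[2] add  r3, r0, r2 -> r3=0x60
body[3] mov  r0, r2 -> r0=0xa3
body[4] xor  r3, r0, r0 -> r3=0x00
body[5] sub  r2, r0, #3 -> r2=0xa0
body[6] sub  r2, r4, #59 -> r2=0x87
body[7] add  r0, r3, r0 -> r0=0xa3
body[8] add  r1, r2, #32 -> r1=0xa7
epilogue: pop r1=0x21, sp=0x92
r0 is caller-saved -> body value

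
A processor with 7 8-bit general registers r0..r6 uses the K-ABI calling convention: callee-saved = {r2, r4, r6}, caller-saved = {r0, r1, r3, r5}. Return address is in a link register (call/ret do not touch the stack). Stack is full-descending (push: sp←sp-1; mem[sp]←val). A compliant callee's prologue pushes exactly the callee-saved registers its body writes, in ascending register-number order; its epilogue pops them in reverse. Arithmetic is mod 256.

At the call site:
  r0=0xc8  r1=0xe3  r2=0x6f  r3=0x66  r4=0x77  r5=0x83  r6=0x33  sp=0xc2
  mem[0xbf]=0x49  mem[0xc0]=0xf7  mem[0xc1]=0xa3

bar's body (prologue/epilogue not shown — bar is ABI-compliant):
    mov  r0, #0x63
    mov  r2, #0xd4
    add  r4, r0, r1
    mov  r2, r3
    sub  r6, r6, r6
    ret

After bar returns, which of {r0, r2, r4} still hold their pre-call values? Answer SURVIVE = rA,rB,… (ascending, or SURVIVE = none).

SURVIVE = r2,r4

prologue: push r2 → mem[0xc1]=0x6f, sp=0xc1
prologue: push r4 → mem[0xc0]=0x77, sp=0xc0
prologue: push r6 → mem[0xbf]=0x33, sp=0xbf
body[0] mov  r0, #0x63 → r0=0x63
body[1] mov  r2, #0xd4 → r2=0xd4
body[2] add  r4, r0, r1 → r4=0x46
body[3] mov  r2, r3 → r2=0x66
body[4] sub  r6, r6, r6 → r6=0x00
epilogue: pop r6=0x33, sp=0xc0
epilogue: pop r4=0x77, sp=0xc1
epilogue: pop r2=0x6f, sp=0xc2
r0: caller-saved, written=True
r2: callee-saved, written=True
r4: callee-saved, written=True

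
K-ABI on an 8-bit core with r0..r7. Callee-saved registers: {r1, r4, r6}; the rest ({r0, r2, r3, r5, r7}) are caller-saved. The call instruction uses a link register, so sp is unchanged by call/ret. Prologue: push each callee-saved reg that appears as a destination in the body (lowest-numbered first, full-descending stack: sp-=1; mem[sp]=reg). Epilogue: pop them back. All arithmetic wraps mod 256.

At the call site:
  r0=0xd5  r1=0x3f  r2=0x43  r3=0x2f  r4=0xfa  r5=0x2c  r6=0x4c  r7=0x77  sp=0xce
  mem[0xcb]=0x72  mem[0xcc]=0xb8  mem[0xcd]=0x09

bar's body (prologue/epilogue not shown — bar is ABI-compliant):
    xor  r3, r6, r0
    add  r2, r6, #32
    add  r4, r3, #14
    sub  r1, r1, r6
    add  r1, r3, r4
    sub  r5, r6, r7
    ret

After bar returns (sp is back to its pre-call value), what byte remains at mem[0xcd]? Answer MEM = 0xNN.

MEM = 0x3f

prologue: push r1 → mem[0xcd]=0x3f, sp=0xcd
prologue: push r4 → mem[0xcc]=0xfa, sp=0xcc
body[0] xor  r3, r6, r0 → r3=0x99
body[1] add  r2, r6, #32 → r2=0x6c
body[2] add  r4, r3, #14 → r4=0xa7
body[3] sub  r1, r1, r6 → r1=0xf3
body[4] add  r1, r3, r4 → r1=0x40
body[5] sub  r5, r6, r7 → r5=0xd5
epilogue: pop r4=0xfa, sp=0xcd
epilogue: pop r1=0x3f, sp=0xce
prologue pushed ['r1', 'r4'] at ['0xcd', '0xcc']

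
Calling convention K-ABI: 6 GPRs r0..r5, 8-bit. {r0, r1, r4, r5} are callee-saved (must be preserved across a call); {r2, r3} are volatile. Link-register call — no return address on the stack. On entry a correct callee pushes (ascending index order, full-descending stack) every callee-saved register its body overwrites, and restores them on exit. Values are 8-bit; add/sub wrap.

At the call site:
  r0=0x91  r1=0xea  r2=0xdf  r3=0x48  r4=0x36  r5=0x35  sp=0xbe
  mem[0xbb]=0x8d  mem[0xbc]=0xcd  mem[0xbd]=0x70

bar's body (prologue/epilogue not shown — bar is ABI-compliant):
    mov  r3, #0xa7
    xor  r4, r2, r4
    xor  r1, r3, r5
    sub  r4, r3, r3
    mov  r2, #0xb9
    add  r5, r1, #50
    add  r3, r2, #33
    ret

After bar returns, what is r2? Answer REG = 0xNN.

REG = 0xb9

prologue: push r1 -> mem[0xbd]=0xea, sp=0xbd
prologue: push r4 -> mem[0xbc]=0x36, sp=0xbc
prologue: push r5 -> mem[0xbb]=0x35, sp=0xbb
body[0] mov  r3, #0xa7 -> r3=0xa7
body[1] xor  r4, r2, r4 -> r4=0xe9
body[2] xor  r1, r3, r5 -> r1=0x92
body[3] sub  r4, r3, r3 -> r4=0x00
body[4] mov  r2, #0xb9 -> r2=0xb9
body[5] add  r5, r1, #50 -> r5=0xc4
body[6] add  r3, r2, #33 -> r3=0xda
epilogue: pop r5=0x35, sp=0xbc
epilogue: pop r4=0x36, sp=0xbd
epilogue: pop r1=0xea, sp=0xbe
r2 is caller-saved -> body value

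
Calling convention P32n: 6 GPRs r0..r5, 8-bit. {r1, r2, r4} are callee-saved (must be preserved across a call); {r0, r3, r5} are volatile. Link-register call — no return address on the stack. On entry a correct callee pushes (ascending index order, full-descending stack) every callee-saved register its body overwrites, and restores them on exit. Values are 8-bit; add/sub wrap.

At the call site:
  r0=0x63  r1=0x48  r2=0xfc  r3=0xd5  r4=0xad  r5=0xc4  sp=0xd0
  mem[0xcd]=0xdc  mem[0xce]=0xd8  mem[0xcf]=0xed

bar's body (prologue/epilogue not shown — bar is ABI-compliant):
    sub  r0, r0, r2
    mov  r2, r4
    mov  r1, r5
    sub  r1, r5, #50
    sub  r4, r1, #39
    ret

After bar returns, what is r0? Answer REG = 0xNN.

prologue: push r1 -> mem[0xcf]=0x48, sp=0xcf
prologue: push r2 -> mem[0xce]=0xfc, sp=0xce
prologue: push r4 -> mem[0xcd]=0xad, sp=0xcd
body[0] sub  r0, r0, r2 -> r0=0x67
body[1] mov  r2, r4 -> r2=0xad
body[2] mov  r1, r5 -> r1=0xc4
body[3] sub  r1, r5, #50 -> r1=0x92
body[4] sub  r4, r1, #39 -> r4=0x6b
epilogue: pop r4=0xad, sp=0xce
epilogue: pop r2=0xfc, sp=0xcf
epilogue: pop r1=0x48, sp=0xd0
r0 is caller-saved -> body value

REG = 0x67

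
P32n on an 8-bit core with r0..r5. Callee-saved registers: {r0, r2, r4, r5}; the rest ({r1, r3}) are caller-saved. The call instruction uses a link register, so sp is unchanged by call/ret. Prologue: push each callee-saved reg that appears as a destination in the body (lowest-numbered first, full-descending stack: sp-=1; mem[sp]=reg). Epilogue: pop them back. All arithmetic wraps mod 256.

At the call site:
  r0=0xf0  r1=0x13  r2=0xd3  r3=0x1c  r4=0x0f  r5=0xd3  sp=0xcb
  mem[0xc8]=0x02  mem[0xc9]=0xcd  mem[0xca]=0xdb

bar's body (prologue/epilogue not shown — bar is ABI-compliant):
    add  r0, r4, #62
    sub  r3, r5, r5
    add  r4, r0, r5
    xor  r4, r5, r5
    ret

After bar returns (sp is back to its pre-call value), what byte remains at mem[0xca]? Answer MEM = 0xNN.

MEM = 0xf0

prologue: push r0 → mem[0xca]=0xf0, sp=0xca
prologue: push r4 → mem[0xc9]=0x0f, sp=0xc9
body[0] add  r0, r4, #62 → r0=0x4d
body[1] sub  r3, r5, r5 → r3=0x00
body[2] add  r4, r0, r5 → r4=0x20
body[3] xor  r4, r5, r5 → r4=0x00
epilogue: pop r4=0x0f, sp=0xca
epilogue: pop r0=0xf0, sp=0xcb
prologue pushed ['r0', 'r4'] at ['0xca', '0xc9']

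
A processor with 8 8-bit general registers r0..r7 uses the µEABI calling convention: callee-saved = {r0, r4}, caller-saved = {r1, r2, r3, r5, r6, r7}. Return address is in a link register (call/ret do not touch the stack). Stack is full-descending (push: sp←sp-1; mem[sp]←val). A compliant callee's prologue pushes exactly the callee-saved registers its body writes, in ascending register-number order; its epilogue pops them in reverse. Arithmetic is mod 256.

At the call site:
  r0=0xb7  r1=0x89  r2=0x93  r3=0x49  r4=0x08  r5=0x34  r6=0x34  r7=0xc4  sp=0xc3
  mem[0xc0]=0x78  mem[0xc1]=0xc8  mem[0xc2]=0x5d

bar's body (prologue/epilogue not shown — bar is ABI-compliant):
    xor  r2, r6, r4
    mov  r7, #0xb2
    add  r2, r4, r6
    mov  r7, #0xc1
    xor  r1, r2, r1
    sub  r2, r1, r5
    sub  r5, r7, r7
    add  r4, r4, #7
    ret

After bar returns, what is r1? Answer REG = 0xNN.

prologue: push r4 → mem[0xc2]=0x08, sp=0xc2
body[0] xor  r2, r6, r4 → r2=0x3c
body[1] mov  r7, #0xb2 → r7=0xb2
body[2] add  r2, r4, r6 → r2=0x3c
body[3] mov  r7, #0xc1 → r7=0xc1
body[4] xor  r1, r2, r1 → r1=0xb5
body[5] sub  r2, r1, r5 → r2=0x81
body[6] sub  r5, r7, r7 → r5=0x00
body[7] add  r4, r4, #7 → r4=0x0f
epilogue: pop r4=0x08, sp=0xc3
r1 is caller-saved → body value

REG = 0xb5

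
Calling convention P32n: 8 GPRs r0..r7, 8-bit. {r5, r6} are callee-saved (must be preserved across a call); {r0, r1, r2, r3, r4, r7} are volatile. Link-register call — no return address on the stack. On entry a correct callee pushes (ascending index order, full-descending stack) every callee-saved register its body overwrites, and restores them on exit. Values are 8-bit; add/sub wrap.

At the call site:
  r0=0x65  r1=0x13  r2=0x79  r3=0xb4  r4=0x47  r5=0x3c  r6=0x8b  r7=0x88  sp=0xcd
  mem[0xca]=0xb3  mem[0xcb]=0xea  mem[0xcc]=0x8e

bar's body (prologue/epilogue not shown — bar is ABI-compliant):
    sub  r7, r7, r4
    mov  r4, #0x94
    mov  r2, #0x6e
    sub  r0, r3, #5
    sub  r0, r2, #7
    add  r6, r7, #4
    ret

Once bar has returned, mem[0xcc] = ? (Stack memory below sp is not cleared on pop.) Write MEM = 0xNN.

MEM = 0x8b

prologue: push r6 -> mem[0xcc]=0x8b, sp=0xcc
body[0] sub  r7, r7, r4 -> r7=0x41
body[1] mov  r4, #0x94 -> r4=0x94
body[2] mov  r2, #0x6e -> r2=0x6e
body[3] sub  r0, r3, #5 -> r0=0xaf
body[4] sub  r0, r2, #7 -> r0=0x67
body[5] add  r6, r7, #4 -> r6=0x45
epilogue: pop r6=0x8b, sp=0xcd
prologue pushed ['r6'] at ['0xcc']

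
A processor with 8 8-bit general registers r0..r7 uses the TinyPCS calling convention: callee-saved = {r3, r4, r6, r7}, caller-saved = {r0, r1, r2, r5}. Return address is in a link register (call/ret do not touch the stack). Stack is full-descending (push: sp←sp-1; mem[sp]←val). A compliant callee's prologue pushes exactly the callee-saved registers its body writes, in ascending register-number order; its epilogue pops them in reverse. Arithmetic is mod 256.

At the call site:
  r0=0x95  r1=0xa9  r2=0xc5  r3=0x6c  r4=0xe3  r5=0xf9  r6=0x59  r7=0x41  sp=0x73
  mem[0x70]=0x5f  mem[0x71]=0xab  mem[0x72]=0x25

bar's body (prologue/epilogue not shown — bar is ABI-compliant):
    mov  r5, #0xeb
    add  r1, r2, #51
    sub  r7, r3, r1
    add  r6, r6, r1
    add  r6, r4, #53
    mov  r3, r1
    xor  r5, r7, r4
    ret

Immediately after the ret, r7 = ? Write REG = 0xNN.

prologue: push r3 → mem[0x72]=0x6c, sp=0x72
prologue: push r6 → mem[0x71]=0x59, sp=0x71
prologue: push r7 → mem[0x70]=0x41, sp=0x70
body[0] mov  r5, #0xeb → r5=0xeb
body[1] add  r1, r2, #51 → r1=0xf8
body[2] sub  r7, r3, r1 → r7=0x74
body[3] add  r6, r6, r1 → r6=0x51
body[4] add  r6, r4, #53 → r6=0x18
body[5] mov  r3, r1 → r3=0xf8
body[6] xor  r5, r7, r4 → r5=0x97
epilogue: pop r7=0x41, sp=0x71
epilogue: pop r6=0x59, sp=0x72
epilogue: pop r3=0x6c, sp=0x73
r7 is callee-saved → restored

REG = 0x41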